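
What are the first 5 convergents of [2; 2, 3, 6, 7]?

2/1, 5/2, 17/7, 107/44, 766/315

Using the convergent recurrence p_i = a_i*p_{i-1} + p_{i-2}, q_i = a_i*q_{i-1} + q_{i-2} with p_{-2}=0, p_{-1}=1, q_{-2}=1, q_{-1}=0:
  i=0: a_0=2, p_0 = 2*1 + 0 = 2, q_0 = 2*0 + 1 = 1.
  i=1: a_1=2, p_1 = 2*2 + 1 = 5, q_1 = 2*1 + 0 = 2.
  i=2: a_2=3, p_2 = 3*5 + 2 = 17, q_2 = 3*2 + 1 = 7.
  i=3: a_3=6, p_3 = 6*17 + 5 = 107, q_3 = 6*7 + 2 = 44.
  i=4: a_4=7, p_4 = 7*107 + 17 = 766, q_4 = 7*44 + 7 = 315.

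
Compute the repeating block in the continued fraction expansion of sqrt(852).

[29; (5, 3, 2, 4, 2, 3, 5, 58)]

Write x_i = (sqrt(852) + m_i)/d_i with (m_0, d_0) = (0, 1). a_0 = floor(sqrt(852)) = 29, since 29^2 = 841 <= 852 < 900 = 30^2.
Iterate m_{i+1} = d_i*a_i - m_i, d_{i+1} = (852 - m_{i+1}^2)/d_i, a_{i+1} = floor((a_0 + m_{i+1})/d_{i+1}):
  m_1 = 1*29 - 0 = 29, d_1 = (852 - 29^2)/1 = 11/1 = 11, a_1 = floor((29 + 29)/11) = 5.
  m_2 = 11*5 - 29 = 26, d_2 = (852 - 26^2)/11 = 176/11 = 16, a_2 = floor((29 + 26)/16) = 3.
  m_3 = 16*3 - 26 = 22, d_3 = (852 - 22^2)/16 = 368/16 = 23, a_3 = floor((29 + 22)/23) = 2.
  m_4 = 23*2 - 22 = 24, d_4 = (852 - 24^2)/23 = 276/23 = 12, a_4 = floor((29 + 24)/12) = 4.
  m_5 = 12*4 - 24 = 24, d_5 = (852 - 24^2)/12 = 276/12 = 23, a_5 = floor((29 + 24)/23) = 2.
  m_6 = 23*2 - 24 = 22, d_6 = (852 - 22^2)/23 = 368/23 = 16, a_6 = floor((29 + 22)/16) = 3.
  m_7 = 16*3 - 22 = 26, d_7 = (852 - 26^2)/16 = 176/16 = 11, a_7 = floor((29 + 26)/11) = 5.
  m_8 = 11*5 - 26 = 29, d_8 = (852 - 29^2)/11 = 11/11 = 1, a_8 = floor((29 + 29)/1) = 58.
  m_9 = 1*58 - 29 = 29, d_9 = (852 - 29^2)/1 = 11/1 = 11: (m_9, d_9) = (m_1, d_1) = (29, 11), so from here the quotients repeat a_1, ..., a_8; the period length is 8.
Hence the expansion of sqrt(852) is a_0 = 29 followed by the repeating block 5, 3, 2, 4, 2, 3, 5, 58 (period 8).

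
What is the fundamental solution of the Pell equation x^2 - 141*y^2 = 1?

(x, y) = (95, 8)

First expand sqrt(141) as a continued fraction. With x_i = (sqrt(141) + m_i)/d_i and (m_0, d_0) = (0, 1): a_0 = floor(sqrt(141)) = 11, since 11^2 = 121 <= 141 < 144 = 12^2.
Iterate m_{i+1} = d_i*a_i - m_i, d_{i+1} = (141 - m_{i+1}^2)/d_i, a_{i+1} = floor((a_0 + m_{i+1})/d_{i+1}):
  m_1 = 1*11 - 0 = 11, d_1 = (141 - 11^2)/1 = 20/1 = 20, a_1 = floor((11 + 11)/20) = 1.
  m_2 = 20*1 - 11 = 9, d_2 = (141 - 9^2)/20 = 60/20 = 3, a_2 = floor((11 + 9)/3) = 6.
  m_3 = 3*6 - 9 = 9, d_3 = (141 - 9^2)/3 = 60/3 = 20, a_3 = floor((11 + 9)/20) = 1.
  m_4 = 20*1 - 9 = 11, d_4 = (141 - 11^2)/20 = 20/20 = 1, a_4 = floor((11 + 11)/1) = 22.
  m_5 = 1*22 - 11 = 11, d_5 = (141 - 11^2)/1 = 20/1 = 20: (m_5, d_5) = (m_1, d_1) = (11, 20), so from here the quotients repeat a_1, ..., a_4; the period length is 4.
So sqrt(141) = [11; (1, 6, 1, 22)] with period length k = 4.
k is even, so the fundamental solution of x^2 - 141y^2 = 1 is (p_{k-1}, q_{k-1}) = (p_3, q_3); compute convergents through index 3.
Convergents (p_i = a_i*p_{i-1} + p_{i-2}, q_i = a_i*q_{i-1} + q_{i-2} with p_{-2}=0, p_{-1}=1, q_{-2}=1, q_{-1}=0):
  i=0: a_0=11, p_0 = 11*1 + 0 = 11, q_0 = 11*0 + 1 = 1.
  i=1: a_1=1, p_1 = 1*11 + 1 = 12, q_1 = 1*1 + 0 = 1.
  i=2: a_2=6, p_2 = 6*12 + 11 = 83, q_2 = 6*1 + 1 = 7.
  i=3: a_3=1, p_3 = 1*83 + 12 = 95, q_3 = 1*7 + 1 = 8.
Check: 95^2 - 141*8^2 = 9025 - 9024 = 1, so (x, y) = (95, 8) solves the equation, and by the theorem it is the least positive solution.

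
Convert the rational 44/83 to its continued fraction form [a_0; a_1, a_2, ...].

[0; 1, 1, 7, 1, 4]

Run the Euclidean algorithm on 44 and 83; the successive quotients are the partial quotients a_0, a_1, ... (each step inverts the fractional part left over by the previous one):
  44 = 0*83 + 44, so a_0 = 0.
  83 = 1*44 + 39, so a_1 = 1.
  44 = 1*39 + 5, so a_2 = 1.
  39 = 7*5 + 4, so a_3 = 7.
  5 = 1*4 + 1, so a_4 = 1.
  4 = 4*1 + 0, so a_5 = 4.
The remainder reaches 0 after 6 divisions, so the expansion has 6 partial quotients, read off in order.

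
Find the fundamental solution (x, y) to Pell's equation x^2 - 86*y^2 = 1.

First expand sqrt(86) as a continued fraction. With x_i = (sqrt(86) + m_i)/d_i and (m_0, d_0) = (0, 1): a_0 = floor(sqrt(86)) = 9, since 9^2 = 81 <= 86 < 100 = 10^2.
Iterate m_{i+1} = d_i*a_i - m_i, d_{i+1} = (86 - m_{i+1}^2)/d_i, a_{i+1} = floor((a_0 + m_{i+1})/d_{i+1}):
  m_1 = 1*9 - 0 = 9, d_1 = (86 - 9^2)/1 = 5/1 = 5, a_1 = floor((9 + 9)/5) = 3.
  m_2 = 5*3 - 9 = 6, d_2 = (86 - 6^2)/5 = 50/5 = 10, a_2 = floor((9 + 6)/10) = 1.
  m_3 = 10*1 - 6 = 4, d_3 = (86 - 4^2)/10 = 70/10 = 7, a_3 = floor((9 + 4)/7) = 1.
  m_4 = 7*1 - 4 = 3, d_4 = (86 - 3^2)/7 = 77/7 = 11, a_4 = floor((9 + 3)/11) = 1.
  m_5 = 11*1 - 3 = 8, d_5 = (86 - 8^2)/11 = 22/11 = 2, a_5 = floor((9 + 8)/2) = 8.
  m_6 = 2*8 - 8 = 8, d_6 = (86 - 8^2)/2 = 22/2 = 11, a_6 = floor((9 + 8)/11) = 1.
  m_7 = 11*1 - 8 = 3, d_7 = (86 - 3^2)/11 = 77/11 = 7, a_7 = floor((9 + 3)/7) = 1.
  m_8 = 7*1 - 3 = 4, d_8 = (86 - 4^2)/7 = 70/7 = 10, a_8 = floor((9 + 4)/10) = 1.
  m_9 = 10*1 - 4 = 6, d_9 = (86 - 6^2)/10 = 50/10 = 5, a_9 = floor((9 + 6)/5) = 3.
  m_10 = 5*3 - 6 = 9, d_10 = (86 - 9^2)/5 = 5/5 = 1, a_10 = floor((9 + 9)/1) = 18.
  m_11 = 1*18 - 9 = 9, d_11 = (86 - 9^2)/1 = 5/1 = 5: (m_11, d_11) = (m_1, d_1) = (9, 5), so from here the quotients repeat a_1, ..., a_10; the period length is 10.
So sqrt(86) = [9; (3, 1, 1, 1, 8, 1, 1, 1, 3, 18)] with period length k = 10.
k is even, so the fundamental solution of x^2 - 86y^2 = 1 is (p_{k-1}, q_{k-1}) = (p_9, q_9); compute convergents through index 9.
Convergents (p_i = a_i*p_{i-1} + p_{i-2}, q_i = a_i*q_{i-1} + q_{i-2} with p_{-2}=0, p_{-1}=1, q_{-2}=1, q_{-1}=0):
  i=0: a_0=9, p_0 = 9*1 + 0 = 9, q_0 = 9*0 + 1 = 1.
  i=1: a_1=3, p_1 = 3*9 + 1 = 28, q_1 = 3*1 + 0 = 3.
  i=2: a_2=1, p_2 = 1*28 + 9 = 37, q_2 = 1*3 + 1 = 4.
  i=3: a_3=1, p_3 = 1*37 + 28 = 65, q_3 = 1*4 + 3 = 7.
  i=4: a_4=1, p_4 = 1*65 + 37 = 102, q_4 = 1*7 + 4 = 11.
  i=5: a_5=8, p_5 = 8*102 + 65 = 881, q_5 = 8*11 + 7 = 95.
  i=6: a_6=1, p_6 = 1*881 + 102 = 983, q_6 = 1*95 + 11 = 106.
  i=7: a_7=1, p_7 = 1*983 + 881 = 1864, q_7 = 1*106 + 95 = 201.
  i=8: a_8=1, p_8 = 1*1864 + 983 = 2847, q_8 = 1*201 + 106 = 307.
  i=9: a_9=3, p_9 = 3*2847 + 1864 = 10405, q_9 = 3*307 + 201 = 1122.
Check: 10405^2 - 86*1122^2 = 108264025 - 108264024 = 1, so (x, y) = (10405, 1122) solves the equation, and by the theorem it is the least positive solution.

(x, y) = (10405, 1122)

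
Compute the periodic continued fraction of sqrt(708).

[26; (1, 1, 1, 1, 4, 4, 4, 1, 1, 1, 1, 52)]

Write x_i = (sqrt(708) + m_i)/d_i with (m_0, d_0) = (0, 1). a_0 = floor(sqrt(708)) = 26, since 26^2 = 676 <= 708 < 729 = 27^2.
Iterate m_{i+1} = d_i*a_i - m_i, d_{i+1} = (708 - m_{i+1}^2)/d_i, a_{i+1} = floor((a_0 + m_{i+1})/d_{i+1}):
  m_1 = 1*26 - 0 = 26, d_1 = (708 - 26^2)/1 = 32/1 = 32, a_1 = floor((26 + 26)/32) = 1.
  m_2 = 32*1 - 26 = 6, d_2 = (708 - 6^2)/32 = 672/32 = 21, a_2 = floor((26 + 6)/21) = 1.
  m_3 = 21*1 - 6 = 15, d_3 = (708 - 15^2)/21 = 483/21 = 23, a_3 = floor((26 + 15)/23) = 1.
  m_4 = 23*1 - 15 = 8, d_4 = (708 - 8^2)/23 = 644/23 = 28, a_4 = floor((26 + 8)/28) = 1.
  m_5 = 28*1 - 8 = 20, d_5 = (708 - 20^2)/28 = 308/28 = 11, a_5 = floor((26 + 20)/11) = 4.
  m_6 = 11*4 - 20 = 24, d_6 = (708 - 24^2)/11 = 132/11 = 12, a_6 = floor((26 + 24)/12) = 4.
  m_7 = 12*4 - 24 = 24, d_7 = (708 - 24^2)/12 = 132/12 = 11, a_7 = floor((26 + 24)/11) = 4.
  m_8 = 11*4 - 24 = 20, d_8 = (708 - 20^2)/11 = 308/11 = 28, a_8 = floor((26 + 20)/28) = 1.
  m_9 = 28*1 - 20 = 8, d_9 = (708 - 8^2)/28 = 644/28 = 23, a_9 = floor((26 + 8)/23) = 1.
  m_10 = 23*1 - 8 = 15, d_10 = (708 - 15^2)/23 = 483/23 = 21, a_10 = floor((26 + 15)/21) = 1.
  m_11 = 21*1 - 15 = 6, d_11 = (708 - 6^2)/21 = 672/21 = 32, a_11 = floor((26 + 6)/32) = 1.
  m_12 = 32*1 - 6 = 26, d_12 = (708 - 26^2)/32 = 32/32 = 1, a_12 = floor((26 + 26)/1) = 52.
  m_13 = 1*52 - 26 = 26, d_13 = (708 - 26^2)/1 = 32/1 = 32: (m_13, d_13) = (m_1, d_1) = (26, 32), so from here the quotients repeat a_1, ..., a_12; the period length is 12.
Hence the expansion of sqrt(708) is a_0 = 26 followed by the repeating block 1, 1, 1, 1, 4, 4, 4, 1, 1, 1, 1, 52 (period 12).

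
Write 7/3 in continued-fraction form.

[2; 3]

Run the Euclidean algorithm on 7 and 3; the successive quotients are the partial quotients a_0, a_1, ... (each step inverts the fractional part left over by the previous one):
  7 = 2*3 + 1, so a_0 = 2.
  3 = 3*1 + 0, so a_1 = 3.
The remainder reaches 0 after 2 divisions, so the expansion has 2 partial quotients, read off in order.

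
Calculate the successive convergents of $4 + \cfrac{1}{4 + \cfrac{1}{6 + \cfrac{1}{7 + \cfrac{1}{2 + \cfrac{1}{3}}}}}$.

4/1, 17/4, 106/25, 759/179, 1624/383, 5631/1328

Using the convergent recurrence p_i = a_i*p_{i-1} + p_{i-2}, q_i = a_i*q_{i-1} + q_{i-2} with p_{-2}=0, p_{-1}=1, q_{-2}=1, q_{-1}=0:
  i=0: a_0=4, p_0 = 4*1 + 0 = 4, q_0 = 4*0 + 1 = 1.
  i=1: a_1=4, p_1 = 4*4 + 1 = 17, q_1 = 4*1 + 0 = 4.
  i=2: a_2=6, p_2 = 6*17 + 4 = 106, q_2 = 6*4 + 1 = 25.
  i=3: a_3=7, p_3 = 7*106 + 17 = 759, q_3 = 7*25 + 4 = 179.
  i=4: a_4=2, p_4 = 2*759 + 106 = 1624, q_4 = 2*179 + 25 = 383.
  i=5: a_5=3, p_5 = 3*1624 + 759 = 5631, q_5 = 3*383 + 179 = 1328.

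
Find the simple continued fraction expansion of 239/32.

[7; 2, 7, 2]

Run the Euclidean algorithm on 239 and 32; the successive quotients are the partial quotients a_0, a_1, ... (each step inverts the fractional part left over by the previous one):
  239 = 7*32 + 15, so a_0 = 7.
  32 = 2*15 + 2, so a_1 = 2.
  15 = 7*2 + 1, so a_2 = 7.
  2 = 2*1 + 0, so a_3 = 2.
The remainder reaches 0 after 4 divisions, so the expansion has 4 partial quotients, read off in order.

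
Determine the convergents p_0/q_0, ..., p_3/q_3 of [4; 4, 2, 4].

Using the convergent recurrence p_i = a_i*p_{i-1} + p_{i-2}, q_i = a_i*q_{i-1} + q_{i-2} with p_{-2}=0, p_{-1}=1, q_{-2}=1, q_{-1}=0:
  i=0: a_0=4, p_0 = 4*1 + 0 = 4, q_0 = 4*0 + 1 = 1.
  i=1: a_1=4, p_1 = 4*4 + 1 = 17, q_1 = 4*1 + 0 = 4.
  i=2: a_2=2, p_2 = 2*17 + 4 = 38, q_2 = 2*4 + 1 = 9.
  i=3: a_3=4, p_3 = 4*38 + 17 = 169, q_3 = 4*9 + 4 = 40.

4/1, 17/4, 38/9, 169/40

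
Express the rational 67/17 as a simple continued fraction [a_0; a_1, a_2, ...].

Run the Euclidean algorithm on 67 and 17; the successive quotients are the partial quotients a_0, a_1, ... (each step inverts the fractional part left over by the previous one):
  67 = 3*17 + 16, so a_0 = 3.
  17 = 1*16 + 1, so a_1 = 1.
  16 = 16*1 + 0, so a_2 = 16.
The remainder reaches 0 after 3 divisions, so the expansion has 3 partial quotients, read off in order.

[3; 1, 16]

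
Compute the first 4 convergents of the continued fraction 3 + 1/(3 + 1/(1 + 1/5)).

3/1, 10/3, 13/4, 75/23

Using the convergent recurrence p_i = a_i*p_{i-1} + p_{i-2}, q_i = a_i*q_{i-1} + q_{i-2} with p_{-2}=0, p_{-1}=1, q_{-2}=1, q_{-1}=0:
  i=0: a_0=3, p_0 = 3*1 + 0 = 3, q_0 = 3*0 + 1 = 1.
  i=1: a_1=3, p_1 = 3*3 + 1 = 10, q_1 = 3*1 + 0 = 3.
  i=2: a_2=1, p_2 = 1*10 + 3 = 13, q_2 = 1*3 + 1 = 4.
  i=3: a_3=5, p_3 = 5*13 + 10 = 75, q_3 = 5*4 + 3 = 23.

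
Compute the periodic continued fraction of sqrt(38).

[6; (6, 12)]

Write x_i = (sqrt(38) + m_i)/d_i with (m_0, d_0) = (0, 1). a_0 = floor(sqrt(38)) = 6, since 6^2 = 36 <= 38 < 49 = 7^2.
Iterate m_{i+1} = d_i*a_i - m_i, d_{i+1} = (38 - m_{i+1}^2)/d_i, a_{i+1} = floor((a_0 + m_{i+1})/d_{i+1}):
  m_1 = 1*6 - 0 = 6, d_1 = (38 - 6^2)/1 = 2/1 = 2, a_1 = floor((6 + 6)/2) = 6.
  m_2 = 2*6 - 6 = 6, d_2 = (38 - 6^2)/2 = 2/2 = 1, a_2 = floor((6 + 6)/1) = 12.
  m_3 = 1*12 - 6 = 6, d_3 = (38 - 6^2)/1 = 2/1 = 2: (m_3, d_3) = (m_1, d_1) = (6, 2), so from here the quotients repeat a_1, a_2; the period length is 2.
Hence the expansion of sqrt(38) is a_0 = 6 followed by the repeating block 6, 12 (period 2).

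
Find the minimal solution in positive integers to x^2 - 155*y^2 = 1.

First expand sqrt(155) as a continued fraction. With x_i = (sqrt(155) + m_i)/d_i and (m_0, d_0) = (0, 1): a_0 = floor(sqrt(155)) = 12, since 12^2 = 144 <= 155 < 169 = 13^2.
Iterate m_{i+1} = d_i*a_i - m_i, d_{i+1} = (155 - m_{i+1}^2)/d_i, a_{i+1} = floor((a_0 + m_{i+1})/d_{i+1}):
  m_1 = 1*12 - 0 = 12, d_1 = (155 - 12^2)/1 = 11/1 = 11, a_1 = floor((12 + 12)/11) = 2.
  m_2 = 11*2 - 12 = 10, d_2 = (155 - 10^2)/11 = 55/11 = 5, a_2 = floor((12 + 10)/5) = 4.
  m_3 = 5*4 - 10 = 10, d_3 = (155 - 10^2)/5 = 55/5 = 11, a_3 = floor((12 + 10)/11) = 2.
  m_4 = 11*2 - 10 = 12, d_4 = (155 - 12^2)/11 = 11/11 = 1, a_4 = floor((12 + 12)/1) = 24.
  m_5 = 1*24 - 12 = 12, d_5 = (155 - 12^2)/1 = 11/1 = 11: (m_5, d_5) = (m_1, d_1) = (12, 11), so from here the quotients repeat a_1, ..., a_4; the period length is 4.
So sqrt(155) = [12; (2, 4, 2, 24)] with period length k = 4.
k is even, so the fundamental solution of x^2 - 155y^2 = 1 is (p_{k-1}, q_{k-1}) = (p_3, q_3); compute convergents through index 3.
Convergents (p_i = a_i*p_{i-1} + p_{i-2}, q_i = a_i*q_{i-1} + q_{i-2} with p_{-2}=0, p_{-1}=1, q_{-2}=1, q_{-1}=0):
  i=0: a_0=12, p_0 = 12*1 + 0 = 12, q_0 = 12*0 + 1 = 1.
  i=1: a_1=2, p_1 = 2*12 + 1 = 25, q_1 = 2*1 + 0 = 2.
  i=2: a_2=4, p_2 = 4*25 + 12 = 112, q_2 = 4*2 + 1 = 9.
  i=3: a_3=2, p_3 = 2*112 + 25 = 249, q_3 = 2*9 + 2 = 20.
Check: 249^2 - 155*20^2 = 62001 - 62000 = 1, so (x, y) = (249, 20) solves the equation, and by the theorem it is the least positive solution.

(x, y) = (249, 20)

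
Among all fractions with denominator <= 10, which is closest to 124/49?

23/9

Expand x = 124/49 as a continued fraction with the Euclidean algorithm:
  124 = 2*49 + 26, so a_0 = 2.
  49 = 1*26 + 23, so a_1 = 1.
  26 = 1*23 + 3, so a_2 = 1.
  23 = 7*3 + 2, so a_3 = 7.
  3 = 1*2 + 1, so a_4 = 1.
  2 = 2*1 + 0, so a_5 = 2.
so x = [2; 1, 1, 7, 1, 2].
Convergents (p_i = a_i*p_{i-1} + p_{i-2}, q_i = a_i*q_{i-1} + q_{i-2} with p_{-2}=0, p_{-1}=1, q_{-2}=1, q_{-1}=0), until the denominator exceeds 10:
  i=0: a_0=2, p_0 = 2*1 + 0 = 2, q_0 = 2*0 + 1 = 1.
  i=1: a_1=1, p_1 = 1*2 + 1 = 3, q_1 = 1*1 + 0 = 1.
  i=2: a_2=1, p_2 = 1*3 + 2 = 5, q_2 = 1*1 + 1 = 2.
  i=3: a_3=7, p_3 = 7*5 + 3 = 38, q_3 = 7*2 + 1 = 15.
q_3 = 15 > 10, so the last convergent with denominator <= 10 is p_2/q_2 = 5/2.
The closest fraction with denominator <= 10 is either p_2/q_2 or the intermediate fraction (k*p_2 + p_1)/(k*q_2 + q_1) with the largest k >= 1 whose denominator stays <= 10; these approach x as k grows, and every other convergent or intermediate fraction in range is farther away.
Largest k: floor((10 - q_1)/q_2) = floor((10 - 1)/2) = 4.
That gives (4*5 + 3)/(4*2 + 1) = 23/9.
Compare the errors: |x - 5/2| = |124*2 - 5*49|/(49*2) = 3/98, and |x - 23/9| = |124*9 - 23*49|/(49*9) = 11/441.
Cross-multiplying, 11*98 = 1078 < 1323 = 3*441, so 11/441 is smaller: the intermediate fraction 23/9 is closer to x than 5/2.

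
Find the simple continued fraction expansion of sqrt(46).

Write x_i = (sqrt(46) + m_i)/d_i with (m_0, d_0) = (0, 1). a_0 = floor(sqrt(46)) = 6, since 6^2 = 36 <= 46 < 49 = 7^2.
Iterate m_{i+1} = d_i*a_i - m_i, d_{i+1} = (46 - m_{i+1}^2)/d_i, a_{i+1} = floor((a_0 + m_{i+1})/d_{i+1}):
  m_1 = 1*6 - 0 = 6, d_1 = (46 - 6^2)/1 = 10/1 = 10, a_1 = floor((6 + 6)/10) = 1.
  m_2 = 10*1 - 6 = 4, d_2 = (46 - 4^2)/10 = 30/10 = 3, a_2 = floor((6 + 4)/3) = 3.
  m_3 = 3*3 - 4 = 5, d_3 = (46 - 5^2)/3 = 21/3 = 7, a_3 = floor((6 + 5)/7) = 1.
  m_4 = 7*1 - 5 = 2, d_4 = (46 - 2^2)/7 = 42/7 = 6, a_4 = floor((6 + 2)/6) = 1.
  m_5 = 6*1 - 2 = 4, d_5 = (46 - 4^2)/6 = 30/6 = 5, a_5 = floor((6 + 4)/5) = 2.
  m_6 = 5*2 - 4 = 6, d_6 = (46 - 6^2)/5 = 10/5 = 2, a_6 = floor((6 + 6)/2) = 6.
  m_7 = 2*6 - 6 = 6, d_7 = (46 - 6^2)/2 = 10/2 = 5, a_7 = floor((6 + 6)/5) = 2.
  m_8 = 5*2 - 6 = 4, d_8 = (46 - 4^2)/5 = 30/5 = 6, a_8 = floor((6 + 4)/6) = 1.
  m_9 = 6*1 - 4 = 2, d_9 = (46 - 2^2)/6 = 42/6 = 7, a_9 = floor((6 + 2)/7) = 1.
  m_10 = 7*1 - 2 = 5, d_10 = (46 - 5^2)/7 = 21/7 = 3, a_10 = floor((6 + 5)/3) = 3.
  m_11 = 3*3 - 5 = 4, d_11 = (46 - 4^2)/3 = 30/3 = 10, a_11 = floor((6 + 4)/10) = 1.
  m_12 = 10*1 - 4 = 6, d_12 = (46 - 6^2)/10 = 10/10 = 1, a_12 = floor((6 + 6)/1) = 12.
  m_13 = 1*12 - 6 = 6, d_13 = (46 - 6^2)/1 = 10/1 = 10: (m_13, d_13) = (m_1, d_1) = (6, 10), so from here the quotients repeat a_1, ..., a_12; the period length is 12.
Hence the expansion of sqrt(46) is a_0 = 6 followed by the repeating block 1, 3, 1, 1, 2, 6, 2, 1, 1, 3, 1, 12 (period 12).

[6; (1, 3, 1, 1, 2, 6, 2, 1, 1, 3, 1, 12)]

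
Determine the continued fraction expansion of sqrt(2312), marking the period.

[48; (12, 96)]

Write x_i = (sqrt(2312) + m_i)/d_i with (m_0, d_0) = (0, 1). a_0 = floor(sqrt(2312)) = 48, since 48^2 = 2304 <= 2312 < 2401 = 49^2.
Iterate m_{i+1} = d_i*a_i - m_i, d_{i+1} = (2312 - m_{i+1}^2)/d_i, a_{i+1} = floor((a_0 + m_{i+1})/d_{i+1}):
  m_1 = 1*48 - 0 = 48, d_1 = (2312 - 48^2)/1 = 8/1 = 8, a_1 = floor((48 + 48)/8) = 12.
  m_2 = 8*12 - 48 = 48, d_2 = (2312 - 48^2)/8 = 8/8 = 1, a_2 = floor((48 + 48)/1) = 96.
  m_3 = 1*96 - 48 = 48, d_3 = (2312 - 48^2)/1 = 8/1 = 8: (m_3, d_3) = (m_1, d_1) = (48, 8), so from here the quotients repeat a_1, a_2; the period length is 2.
Hence the expansion of sqrt(2312) is a_0 = 48 followed by the repeating block 12, 96 (period 2).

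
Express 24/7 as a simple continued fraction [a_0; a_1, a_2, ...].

[3; 2, 3]

Run the Euclidean algorithm on 24 and 7; the successive quotients are the partial quotients a_0, a_1, ... (each step inverts the fractional part left over by the previous one):
  24 = 3*7 + 3, so a_0 = 3.
  7 = 2*3 + 1, so a_1 = 2.
  3 = 3*1 + 0, so a_2 = 3.
The remainder reaches 0 after 3 divisions, so the expansion has 3 partial quotients, read off in order.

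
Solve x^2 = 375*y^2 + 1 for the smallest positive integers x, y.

(x, y) = (15124, 781)

First expand sqrt(375) as a continued fraction. With x_i = (sqrt(375) + m_i)/d_i and (m_0, d_0) = (0, 1): a_0 = floor(sqrt(375)) = 19, since 19^2 = 361 <= 375 < 400 = 20^2.
Iterate m_{i+1} = d_i*a_i - m_i, d_{i+1} = (375 - m_{i+1}^2)/d_i, a_{i+1} = floor((a_0 + m_{i+1})/d_{i+1}):
  m_1 = 1*19 - 0 = 19, d_1 = (375 - 19^2)/1 = 14/1 = 14, a_1 = floor((19 + 19)/14) = 2.
  m_2 = 14*2 - 19 = 9, d_2 = (375 - 9^2)/14 = 294/14 = 21, a_2 = floor((19 + 9)/21) = 1.
  m_3 = 21*1 - 9 = 12, d_3 = (375 - 12^2)/21 = 231/21 = 11, a_3 = floor((19 + 12)/11) = 2.
  m_4 = 11*2 - 12 = 10, d_4 = (375 - 10^2)/11 = 275/11 = 25, a_4 = floor((19 + 10)/25) = 1.
  m_5 = 25*1 - 10 = 15, d_5 = (375 - 15^2)/25 = 150/25 = 6, a_5 = floor((19 + 15)/6) = 5.
  m_6 = 6*5 - 15 = 15, d_6 = (375 - 15^2)/6 = 150/6 = 25, a_6 = floor((19 + 15)/25) = 1.
  m_7 = 25*1 - 15 = 10, d_7 = (375 - 10^2)/25 = 275/25 = 11, a_7 = floor((19 + 10)/11) = 2.
  m_8 = 11*2 - 10 = 12, d_8 = (375 - 12^2)/11 = 231/11 = 21, a_8 = floor((19 + 12)/21) = 1.
  m_9 = 21*1 - 12 = 9, d_9 = (375 - 9^2)/21 = 294/21 = 14, a_9 = floor((19 + 9)/14) = 2.
  m_10 = 14*2 - 9 = 19, d_10 = (375 - 19^2)/14 = 14/14 = 1, a_10 = floor((19 + 19)/1) = 38.
  m_11 = 1*38 - 19 = 19, d_11 = (375 - 19^2)/1 = 14/1 = 14: (m_11, d_11) = (m_1, d_1) = (19, 14), so from here the quotients repeat a_1, ..., a_10; the period length is 10.
So sqrt(375) = [19; (2, 1, 2, 1, 5, 1, 2, 1, 2, 38)] with period length k = 10.
k is even, so the fundamental solution of x^2 - 375y^2 = 1 is (p_{k-1}, q_{k-1}) = (p_9, q_9); compute convergents through index 9.
Convergents (p_i = a_i*p_{i-1} + p_{i-2}, q_i = a_i*q_{i-1} + q_{i-2} with p_{-2}=0, p_{-1}=1, q_{-2}=1, q_{-1}=0):
  i=0: a_0=19, p_0 = 19*1 + 0 = 19, q_0 = 19*0 + 1 = 1.
  i=1: a_1=2, p_1 = 2*19 + 1 = 39, q_1 = 2*1 + 0 = 2.
  i=2: a_2=1, p_2 = 1*39 + 19 = 58, q_2 = 1*2 + 1 = 3.
  i=3: a_3=2, p_3 = 2*58 + 39 = 155, q_3 = 2*3 + 2 = 8.
  i=4: a_4=1, p_4 = 1*155 + 58 = 213, q_4 = 1*8 + 3 = 11.
  i=5: a_5=5, p_5 = 5*213 + 155 = 1220, q_5 = 5*11 + 8 = 63.
  i=6: a_6=1, p_6 = 1*1220 + 213 = 1433, q_6 = 1*63 + 11 = 74.
  i=7: a_7=2, p_7 = 2*1433 + 1220 = 4086, q_7 = 2*74 + 63 = 211.
  i=8: a_8=1, p_8 = 1*4086 + 1433 = 5519, q_8 = 1*211 + 74 = 285.
  i=9: a_9=2, p_9 = 2*5519 + 4086 = 15124, q_9 = 2*285 + 211 = 781.
Check: 15124^2 - 375*781^2 = 228735376 - 228735375 = 1, so (x, y) = (15124, 781) solves the equation, and by the theorem it is the least positive solution.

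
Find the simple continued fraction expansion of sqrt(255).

Write x_i = (sqrt(255) + m_i)/d_i with (m_0, d_0) = (0, 1). a_0 = floor(sqrt(255)) = 15, since 15^2 = 225 <= 255 < 256 = 16^2.
Iterate m_{i+1} = d_i*a_i - m_i, d_{i+1} = (255 - m_{i+1}^2)/d_i, a_{i+1} = floor((a_0 + m_{i+1})/d_{i+1}):
  m_1 = 1*15 - 0 = 15, d_1 = (255 - 15^2)/1 = 30/1 = 30, a_1 = floor((15 + 15)/30) = 1.
  m_2 = 30*1 - 15 = 15, d_2 = (255 - 15^2)/30 = 30/30 = 1, a_2 = floor((15 + 15)/1) = 30.
  m_3 = 1*30 - 15 = 15, d_3 = (255 - 15^2)/1 = 30/1 = 30: (m_3, d_3) = (m_1, d_1) = (15, 30), so from here the quotients repeat a_1, a_2; the period length is 2.
Hence the expansion of sqrt(255) is a_0 = 15 followed by the repeating block 1, 30 (period 2).

[15; (1, 30)]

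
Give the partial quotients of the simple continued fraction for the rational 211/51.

Run the Euclidean algorithm on 211 and 51; the successive quotients are the partial quotients a_0, a_1, ... (each step inverts the fractional part left over by the previous one):
  211 = 4*51 + 7, so a_0 = 4.
  51 = 7*7 + 2, so a_1 = 7.
  7 = 3*2 + 1, so a_2 = 3.
  2 = 2*1 + 0, so a_3 = 2.
The remainder reaches 0 after 4 divisions, so the expansion has 4 partial quotients, read off in order.

[4; 7, 3, 2]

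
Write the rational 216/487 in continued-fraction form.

Run the Euclidean algorithm on 216 and 487; the successive quotients are the partial quotients a_0, a_1, ... (each step inverts the fractional part left over by the previous one):
  216 = 0*487 + 216, so a_0 = 0.
  487 = 2*216 + 55, so a_1 = 2.
  216 = 3*55 + 51, so a_2 = 3.
  55 = 1*51 + 4, so a_3 = 1.
  51 = 12*4 + 3, so a_4 = 12.
  4 = 1*3 + 1, so a_5 = 1.
  3 = 3*1 + 0, so a_6 = 3.
The remainder reaches 0 after 7 divisions, so the expansion has 7 partial quotients, read off in order.

[0; 2, 3, 1, 12, 1, 3]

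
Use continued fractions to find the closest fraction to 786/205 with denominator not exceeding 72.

23/6

Expand x = 786/205 as a continued fraction with the Euclidean algorithm:
  786 = 3*205 + 171, so a_0 = 3.
  205 = 1*171 + 34, so a_1 = 1.
  171 = 5*34 + 1, so a_2 = 5.
  34 = 34*1 + 0, so a_3 = 34.
so x = [3; 1, 5, 34].
Convergents (p_i = a_i*p_{i-1} + p_{i-2}, q_i = a_i*q_{i-1} + q_{i-2} with p_{-2}=0, p_{-1}=1, q_{-2}=1, q_{-1}=0), until the denominator exceeds 72:
  i=0: a_0=3, p_0 = 3*1 + 0 = 3, q_0 = 3*0 + 1 = 1.
  i=1: a_1=1, p_1 = 1*3 + 1 = 4, q_1 = 1*1 + 0 = 1.
  i=2: a_2=5, p_2 = 5*4 + 3 = 23, q_2 = 5*1 + 1 = 6.
  i=3: a_3=34, p_3 = 34*23 + 4 = 786, q_3 = 34*6 + 1 = 205.
q_3 = 205 > 72, so the last convergent with denominator <= 72 is p_2/q_2 = 23/6.
The closest fraction with denominator <= 72 is either p_2/q_2 or the intermediate fraction (k*p_2 + p_1)/(k*q_2 + q_1) with the largest k >= 1 whose denominator stays <= 72; these approach x as k grows, and every other convergent or intermediate fraction in range is farther away.
Largest k: floor((72 - q_1)/q_2) = floor((72 - 1)/6) = 11.
That gives (11*23 + 4)/(11*6 + 1) = 257/67.
Compare the errors: |x - 23/6| = |786*6 - 23*205|/(205*6) = 1/1230, and |x - 257/67| = |786*67 - 257*205|/(205*67) = 23/13735.
Cross-multiplying, 1*13735 = 13735 < 28290 = 23*1230, so 1/1230 is smaller: the convergent 23/6 is closer to x than 257/67.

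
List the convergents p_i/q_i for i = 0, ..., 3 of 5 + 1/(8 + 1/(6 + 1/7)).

5/1, 41/8, 251/49, 1798/351

Using the convergent recurrence p_i = a_i*p_{i-1} + p_{i-2}, q_i = a_i*q_{i-1} + q_{i-2} with p_{-2}=0, p_{-1}=1, q_{-2}=1, q_{-1}=0:
  i=0: a_0=5, p_0 = 5*1 + 0 = 5, q_0 = 5*0 + 1 = 1.
  i=1: a_1=8, p_1 = 8*5 + 1 = 41, q_1 = 8*1 + 0 = 8.
  i=2: a_2=6, p_2 = 6*41 + 5 = 251, q_2 = 6*8 + 1 = 49.
  i=3: a_3=7, p_3 = 7*251 + 41 = 1798, q_3 = 7*49 + 8 = 351.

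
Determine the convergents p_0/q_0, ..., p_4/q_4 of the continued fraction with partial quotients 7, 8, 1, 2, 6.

Using the convergent recurrence p_i = a_i*p_{i-1} + p_{i-2}, q_i = a_i*q_{i-1} + q_{i-2} with p_{-2}=0, p_{-1}=1, q_{-2}=1, q_{-1}=0:
  i=0: a_0=7, p_0 = 7*1 + 0 = 7, q_0 = 7*0 + 1 = 1.
  i=1: a_1=8, p_1 = 8*7 + 1 = 57, q_1 = 8*1 + 0 = 8.
  i=2: a_2=1, p_2 = 1*57 + 7 = 64, q_2 = 1*8 + 1 = 9.
  i=3: a_3=2, p_3 = 2*64 + 57 = 185, q_3 = 2*9 + 8 = 26.
  i=4: a_4=6, p_4 = 6*185 + 64 = 1174, q_4 = 6*26 + 9 = 165.

7/1, 57/8, 64/9, 185/26, 1174/165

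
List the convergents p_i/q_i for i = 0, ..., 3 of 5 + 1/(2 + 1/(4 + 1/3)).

Using the convergent recurrence p_i = a_i*p_{i-1} + p_{i-2}, q_i = a_i*q_{i-1} + q_{i-2} with p_{-2}=0, p_{-1}=1, q_{-2}=1, q_{-1}=0:
  i=0: a_0=5, p_0 = 5*1 + 0 = 5, q_0 = 5*0 + 1 = 1.
  i=1: a_1=2, p_1 = 2*5 + 1 = 11, q_1 = 2*1 + 0 = 2.
  i=2: a_2=4, p_2 = 4*11 + 5 = 49, q_2 = 4*2 + 1 = 9.
  i=3: a_3=3, p_3 = 3*49 + 11 = 158, q_3 = 3*9 + 2 = 29.

5/1, 11/2, 49/9, 158/29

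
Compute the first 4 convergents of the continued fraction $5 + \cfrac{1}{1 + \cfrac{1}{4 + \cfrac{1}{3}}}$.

Using the convergent recurrence p_i = a_i*p_{i-1} + p_{i-2}, q_i = a_i*q_{i-1} + q_{i-2} with p_{-2}=0, p_{-1}=1, q_{-2}=1, q_{-1}=0:
  i=0: a_0=5, p_0 = 5*1 + 0 = 5, q_0 = 5*0 + 1 = 1.
  i=1: a_1=1, p_1 = 1*5 + 1 = 6, q_1 = 1*1 + 0 = 1.
  i=2: a_2=4, p_2 = 4*6 + 5 = 29, q_2 = 4*1 + 1 = 5.
  i=3: a_3=3, p_3 = 3*29 + 6 = 93, q_3 = 3*5 + 1 = 16.

5/1, 6/1, 29/5, 93/16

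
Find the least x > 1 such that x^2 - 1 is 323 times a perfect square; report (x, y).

(x, y) = (18, 1)

First expand sqrt(323) as a continued fraction. With x_i = (sqrt(323) + m_i)/d_i and (m_0, d_0) = (0, 1): a_0 = floor(sqrt(323)) = 17, since 17^2 = 289 <= 323 < 324 = 18^2.
Iterate m_{i+1} = d_i*a_i - m_i, d_{i+1} = (323 - m_{i+1}^2)/d_i, a_{i+1} = floor((a_0 + m_{i+1})/d_{i+1}):
  m_1 = 1*17 - 0 = 17, d_1 = (323 - 17^2)/1 = 34/1 = 34, a_1 = floor((17 + 17)/34) = 1.
  m_2 = 34*1 - 17 = 17, d_2 = (323 - 17^2)/34 = 34/34 = 1, a_2 = floor((17 + 17)/1) = 34.
  m_3 = 1*34 - 17 = 17, d_3 = (323 - 17^2)/1 = 34/1 = 34: (m_3, d_3) = (m_1, d_1) = (17, 34), so from here the quotients repeat a_1, a_2; the period length is 2.
So sqrt(323) = [17; (1, 34)] with period length k = 2.
k is even, so the fundamental solution of x^2 - 323y^2 = 1 is (p_{k-1}, q_{k-1}) = (p_1, q_1); compute convergents through index 1.
Convergents (p_i = a_i*p_{i-1} + p_{i-2}, q_i = a_i*q_{i-1} + q_{i-2} with p_{-2}=0, p_{-1}=1, q_{-2}=1, q_{-1}=0):
  i=0: a_0=17, p_0 = 17*1 + 0 = 17, q_0 = 17*0 + 1 = 1.
  i=1: a_1=1, p_1 = 1*17 + 1 = 18, q_1 = 1*1 + 0 = 1.
Check: 18^2 - 323*1^2 = 324 - 323 = 1, so (x, y) = (18, 1) solves the equation, and by the theorem it is the least positive solution.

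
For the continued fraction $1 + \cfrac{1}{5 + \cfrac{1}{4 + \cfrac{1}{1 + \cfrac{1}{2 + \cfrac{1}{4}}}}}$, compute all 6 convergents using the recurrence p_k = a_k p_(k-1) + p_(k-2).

Using the convergent recurrence p_i = a_i*p_{i-1} + p_{i-2}, q_i = a_i*q_{i-1} + q_{i-2} with p_{-2}=0, p_{-1}=1, q_{-2}=1, q_{-1}=0:
  i=0: a_0=1, p_0 = 1*1 + 0 = 1, q_0 = 1*0 + 1 = 1.
  i=1: a_1=5, p_1 = 5*1 + 1 = 6, q_1 = 5*1 + 0 = 5.
  i=2: a_2=4, p_2 = 4*6 + 1 = 25, q_2 = 4*5 + 1 = 21.
  i=3: a_3=1, p_3 = 1*25 + 6 = 31, q_3 = 1*21 + 5 = 26.
  i=4: a_4=2, p_4 = 2*31 + 25 = 87, q_4 = 2*26 + 21 = 73.
  i=5: a_5=4, p_5 = 4*87 + 31 = 379, q_5 = 4*73 + 26 = 318.

1/1, 6/5, 25/21, 31/26, 87/73, 379/318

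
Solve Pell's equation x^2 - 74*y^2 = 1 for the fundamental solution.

(x, y) = (3699, 430)

First expand sqrt(74) as a continued fraction. With x_i = (sqrt(74) + m_i)/d_i and (m_0, d_0) = (0, 1): a_0 = floor(sqrt(74)) = 8, since 8^2 = 64 <= 74 < 81 = 9^2.
Iterate m_{i+1} = d_i*a_i - m_i, d_{i+1} = (74 - m_{i+1}^2)/d_i, a_{i+1} = floor((a_0 + m_{i+1})/d_{i+1}):
  m_1 = 1*8 - 0 = 8, d_1 = (74 - 8^2)/1 = 10/1 = 10, a_1 = floor((8 + 8)/10) = 1.
  m_2 = 10*1 - 8 = 2, d_2 = (74 - 2^2)/10 = 70/10 = 7, a_2 = floor((8 + 2)/7) = 1.
  m_3 = 7*1 - 2 = 5, d_3 = (74 - 5^2)/7 = 49/7 = 7, a_3 = floor((8 + 5)/7) = 1.
  m_4 = 7*1 - 5 = 2, d_4 = (74 - 2^2)/7 = 70/7 = 10, a_4 = floor((8 + 2)/10) = 1.
  m_5 = 10*1 - 2 = 8, d_5 = (74 - 8^2)/10 = 10/10 = 1, a_5 = floor((8 + 8)/1) = 16.
  m_6 = 1*16 - 8 = 8, d_6 = (74 - 8^2)/1 = 10/1 = 10: (m_6, d_6) = (m_1, d_1) = (8, 10), so from here the quotients repeat a_1, ..., a_5; the period length is 5.
So sqrt(74) = [8; (1, 1, 1, 1, 16)] with period length k = 5.
k is odd, so (p_{k-1}, q_{k-1}) only solves x^2 - 74y^2 = -1 and the fundamental solution of x^2 - 74y^2 = 1 is (p_{2k-1}, q_{2k-1}) = (p_9, q_9); compute convergents through index 9, running through the period twice.
Convergents (p_i = a_i*p_{i-1} + p_{i-2}, q_i = a_i*q_{i-1} + q_{i-2} with p_{-2}=0, p_{-1}=1, q_{-2}=1, q_{-1}=0):
  i=0: a_0=8, p_0 = 8*1 + 0 = 8, q_0 = 8*0 + 1 = 1.
  i=1: a_1=1, p_1 = 1*8 + 1 = 9, q_1 = 1*1 + 0 = 1.
  i=2: a_2=1, p_2 = 1*9 + 8 = 17, q_2 = 1*1 + 1 = 2.
  i=3: a_3=1, p_3 = 1*17 + 9 = 26, q_3 = 1*2 + 1 = 3.
  i=4: a_4=1, p_4 = 1*26 + 17 = 43, q_4 = 1*3 + 2 = 5.
  i=5: a_5=16, p_5 = 16*43 + 26 = 714, q_5 = 16*5 + 3 = 83.
  i=6: a_6=1, p_6 = 1*714 + 43 = 757, q_6 = 1*83 + 5 = 88.
  i=7: a_7=1, p_7 = 1*757 + 714 = 1471, q_7 = 1*88 + 83 = 171.
  i=8: a_8=1, p_8 = 1*1471 + 757 = 2228, q_8 = 1*171 + 88 = 259.
  i=9: a_9=1, p_9 = 1*2228 + 1471 = 3699, q_9 = 1*259 + 171 = 430.
Indeed p_4^2 - 74*q_4^2 = 1849 - 1850 = -1, not +1.
Check: 3699^2 - 74*430^2 = 13682601 - 13682600 = 1, so (x, y) = (3699, 430) solves the equation, and by the theorem it is the least positive solution.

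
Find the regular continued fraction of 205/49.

Run the Euclidean algorithm on 205 and 49; the successive quotients are the partial quotients a_0, a_1, ... (each step inverts the fractional part left over by the previous one):
  205 = 4*49 + 9, so a_0 = 4.
  49 = 5*9 + 4, so a_1 = 5.
  9 = 2*4 + 1, so a_2 = 2.
  4 = 4*1 + 0, so a_3 = 4.
The remainder reaches 0 after 4 divisions, so the expansion has 4 partial quotients, read off in order.

[4; 5, 2, 4]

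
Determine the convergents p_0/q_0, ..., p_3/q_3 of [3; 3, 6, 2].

Using the convergent recurrence p_i = a_i*p_{i-1} + p_{i-2}, q_i = a_i*q_{i-1} + q_{i-2} with p_{-2}=0, p_{-1}=1, q_{-2}=1, q_{-1}=0:
  i=0: a_0=3, p_0 = 3*1 + 0 = 3, q_0 = 3*0 + 1 = 1.
  i=1: a_1=3, p_1 = 3*3 + 1 = 10, q_1 = 3*1 + 0 = 3.
  i=2: a_2=6, p_2 = 6*10 + 3 = 63, q_2 = 6*3 + 1 = 19.
  i=3: a_3=2, p_3 = 2*63 + 10 = 136, q_3 = 2*19 + 3 = 41.

3/1, 10/3, 63/19, 136/41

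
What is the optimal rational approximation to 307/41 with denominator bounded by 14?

15/2

Expand x = 307/41 as a continued fraction with the Euclidean algorithm:
  307 = 7*41 + 20, so a_0 = 7.
  41 = 2*20 + 1, so a_1 = 2.
  20 = 20*1 + 0, so a_2 = 20.
so x = [7; 2, 20].
Convergents (p_i = a_i*p_{i-1} + p_{i-2}, q_i = a_i*q_{i-1} + q_{i-2} with p_{-2}=0, p_{-1}=1, q_{-2}=1, q_{-1}=0), until the denominator exceeds 14:
  i=0: a_0=7, p_0 = 7*1 + 0 = 7, q_0 = 7*0 + 1 = 1.
  i=1: a_1=2, p_1 = 2*7 + 1 = 15, q_1 = 2*1 + 0 = 2.
  i=2: a_2=20, p_2 = 20*15 + 7 = 307, q_2 = 20*2 + 1 = 41.
q_2 = 41 > 14, so the last convergent with denominator <= 14 is p_1/q_1 = 15/2.
The closest fraction with denominator <= 14 is either p_1/q_1 or the intermediate fraction (k*p_1 + p_0)/(k*q_1 + q_0) with the largest k >= 1 whose denominator stays <= 14; these approach x as k grows, and every other convergent or intermediate fraction in range is farther away.
Largest k: floor((14 - q_0)/q_1) = floor((14 - 1)/2) = 6.
That gives (6*15 + 7)/(6*2 + 1) = 97/13.
Compare the errors: |x - 15/2| = |307*2 - 15*41|/(41*2) = 1/82, and |x - 97/13| = |307*13 - 97*41|/(41*13) = 14/533.
Cross-multiplying, 1*533 = 533 < 1148 = 14*82, so 1/82 is smaller: the convergent 15/2 is closer to x than 97/13.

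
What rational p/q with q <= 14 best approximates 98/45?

Expand x = 98/45 as a continued fraction with the Euclidean algorithm:
  98 = 2*45 + 8, so a_0 = 2.
  45 = 5*8 + 5, so a_1 = 5.
  8 = 1*5 + 3, so a_2 = 1.
  5 = 1*3 + 2, so a_3 = 1.
  3 = 1*2 + 1, so a_4 = 1.
  2 = 2*1 + 0, so a_5 = 2.
so x = [2; 5, 1, 1, 1, 2].
Convergents (p_i = a_i*p_{i-1} + p_{i-2}, q_i = a_i*q_{i-1} + q_{i-2} with p_{-2}=0, p_{-1}=1, q_{-2}=1, q_{-1}=0), until the denominator exceeds 14:
  i=0: a_0=2, p_0 = 2*1 + 0 = 2, q_0 = 2*0 + 1 = 1.
  i=1: a_1=5, p_1 = 5*2 + 1 = 11, q_1 = 5*1 + 0 = 5.
  i=2: a_2=1, p_2 = 1*11 + 2 = 13, q_2 = 1*5 + 1 = 6.
  i=3: a_3=1, p_3 = 1*13 + 11 = 24, q_3 = 1*6 + 5 = 11.
  i=4: a_4=1, p_4 = 1*24 + 13 = 37, q_4 = 1*11 + 6 = 17.
q_4 = 17 > 14, so the last convergent with denominator <= 14 is p_3/q_3 = 24/11.
The closest fraction with denominator <= 14 is either p_3/q_3 or the intermediate fraction (k*p_3 + p_2)/(k*q_3 + q_2) with the largest k >= 1 whose denominator stays <= 14; these approach x as k grows, and every other convergent or intermediate fraction in range is farther away.
Largest k: floor((14 - q_2)/q_3) = floor((14 - 6)/11) = 0.
Since k = 0, no intermediate fraction beyond p_3/q_3 has denominator <= 14, so the convergent 24/11 is the closest (its error is |98*11 - 24*45|/(45*11) = 2/495).

24/11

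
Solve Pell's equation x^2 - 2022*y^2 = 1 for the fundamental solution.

(x, y) = (1349, 30)

First expand sqrt(2022) as a continued fraction. With x_i = (sqrt(2022) + m_i)/d_i and (m_0, d_0) = (0, 1): a_0 = floor(sqrt(2022)) = 44, since 44^2 = 1936 <= 2022 < 2025 = 45^2.
Iterate m_{i+1} = d_i*a_i - m_i, d_{i+1} = (2022 - m_{i+1}^2)/d_i, a_{i+1} = floor((a_0 + m_{i+1})/d_{i+1}):
  m_1 = 1*44 - 0 = 44, d_1 = (2022 - 44^2)/1 = 86/1 = 86, a_1 = floor((44 + 44)/86) = 1.
  m_2 = 86*1 - 44 = 42, d_2 = (2022 - 42^2)/86 = 258/86 = 3, a_2 = floor((44 + 42)/3) = 28.
  m_3 = 3*28 - 42 = 42, d_3 = (2022 - 42^2)/3 = 258/3 = 86, a_3 = floor((44 + 42)/86) = 1.
  m_4 = 86*1 - 42 = 44, d_4 = (2022 - 44^2)/86 = 86/86 = 1, a_4 = floor((44 + 44)/1) = 88.
  m_5 = 1*88 - 44 = 44, d_5 = (2022 - 44^2)/1 = 86/1 = 86: (m_5, d_5) = (m_1, d_1) = (44, 86), so from here the quotients repeat a_1, ..., a_4; the period length is 4.
So sqrt(2022) = [44; (1, 28, 1, 88)] with period length k = 4.
k is even, so the fundamental solution of x^2 - 2022y^2 = 1 is (p_{k-1}, q_{k-1}) = (p_3, q_3); compute convergents through index 3.
Convergents (p_i = a_i*p_{i-1} + p_{i-2}, q_i = a_i*q_{i-1} + q_{i-2} with p_{-2}=0, p_{-1}=1, q_{-2}=1, q_{-1}=0):
  i=0: a_0=44, p_0 = 44*1 + 0 = 44, q_0 = 44*0 + 1 = 1.
  i=1: a_1=1, p_1 = 1*44 + 1 = 45, q_1 = 1*1 + 0 = 1.
  i=2: a_2=28, p_2 = 28*45 + 44 = 1304, q_2 = 28*1 + 1 = 29.
  i=3: a_3=1, p_3 = 1*1304 + 45 = 1349, q_3 = 1*29 + 1 = 30.
Check: 1349^2 - 2022*30^2 = 1819801 - 1819800 = 1, so (x, y) = (1349, 30) solves the equation, and by the theorem it is the least positive solution.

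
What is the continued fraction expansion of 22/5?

Run the Euclidean algorithm on 22 and 5; the successive quotients are the partial quotients a_0, a_1, ... (each step inverts the fractional part left over by the previous one):
  22 = 4*5 + 2, so a_0 = 4.
  5 = 2*2 + 1, so a_1 = 2.
  2 = 2*1 + 0, so a_2 = 2.
The remainder reaches 0 after 3 divisions, so the expansion has 3 partial quotients, read off in order.

[4; 2, 2]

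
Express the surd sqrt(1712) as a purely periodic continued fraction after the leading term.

[41; (2, 1, 1, 1, 11, 5, 11, 1, 1, 1, 2, 82)]

Write x_i = (sqrt(1712) + m_i)/d_i with (m_0, d_0) = (0, 1). a_0 = floor(sqrt(1712)) = 41, since 41^2 = 1681 <= 1712 < 1764 = 42^2.
Iterate m_{i+1} = d_i*a_i - m_i, d_{i+1} = (1712 - m_{i+1}^2)/d_i, a_{i+1} = floor((a_0 + m_{i+1})/d_{i+1}):
  m_1 = 1*41 - 0 = 41, d_1 = (1712 - 41^2)/1 = 31/1 = 31, a_1 = floor((41 + 41)/31) = 2.
  m_2 = 31*2 - 41 = 21, d_2 = (1712 - 21^2)/31 = 1271/31 = 41, a_2 = floor((41 + 21)/41) = 1.
  m_3 = 41*1 - 21 = 20, d_3 = (1712 - 20^2)/41 = 1312/41 = 32, a_3 = floor((41 + 20)/32) = 1.
  m_4 = 32*1 - 20 = 12, d_4 = (1712 - 12^2)/32 = 1568/32 = 49, a_4 = floor((41 + 12)/49) = 1.
  m_5 = 49*1 - 12 = 37, d_5 = (1712 - 37^2)/49 = 343/49 = 7, a_5 = floor((41 + 37)/7) = 11.
  m_6 = 7*11 - 37 = 40, d_6 = (1712 - 40^2)/7 = 112/7 = 16, a_6 = floor((41 + 40)/16) = 5.
  m_7 = 16*5 - 40 = 40, d_7 = (1712 - 40^2)/16 = 112/16 = 7, a_7 = floor((41 + 40)/7) = 11.
  m_8 = 7*11 - 40 = 37, d_8 = (1712 - 37^2)/7 = 343/7 = 49, a_8 = floor((41 + 37)/49) = 1.
  m_9 = 49*1 - 37 = 12, d_9 = (1712 - 12^2)/49 = 1568/49 = 32, a_9 = floor((41 + 12)/32) = 1.
  m_10 = 32*1 - 12 = 20, d_10 = (1712 - 20^2)/32 = 1312/32 = 41, a_10 = floor((41 + 20)/41) = 1.
  m_11 = 41*1 - 20 = 21, d_11 = (1712 - 21^2)/41 = 1271/41 = 31, a_11 = floor((41 + 21)/31) = 2.
  m_12 = 31*2 - 21 = 41, d_12 = (1712 - 41^2)/31 = 31/31 = 1, a_12 = floor((41 + 41)/1) = 82.
  m_13 = 1*82 - 41 = 41, d_13 = (1712 - 41^2)/1 = 31/1 = 31: (m_13, d_13) = (m_1, d_1) = (41, 31), so from here the quotients repeat a_1, ..., a_12; the period length is 12.
Hence the expansion of sqrt(1712) is a_0 = 41 followed by the repeating block 2, 1, 1, 1, 11, 5, 11, 1, 1, 1, 2, 82 (period 12).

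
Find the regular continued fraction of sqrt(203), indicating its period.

[14; (4, 28)]

Write x_i = (sqrt(203) + m_i)/d_i with (m_0, d_0) = (0, 1). a_0 = floor(sqrt(203)) = 14, since 14^2 = 196 <= 203 < 225 = 15^2.
Iterate m_{i+1} = d_i*a_i - m_i, d_{i+1} = (203 - m_{i+1}^2)/d_i, a_{i+1} = floor((a_0 + m_{i+1})/d_{i+1}):
  m_1 = 1*14 - 0 = 14, d_1 = (203 - 14^2)/1 = 7/1 = 7, a_1 = floor((14 + 14)/7) = 4.
  m_2 = 7*4 - 14 = 14, d_2 = (203 - 14^2)/7 = 7/7 = 1, a_2 = floor((14 + 14)/1) = 28.
  m_3 = 1*28 - 14 = 14, d_3 = (203 - 14^2)/1 = 7/1 = 7: (m_3, d_3) = (m_1, d_1) = (14, 7), so from here the quotients repeat a_1, a_2; the period length is 2.
Hence the expansion of sqrt(203) is a_0 = 14 followed by the repeating block 4, 28 (period 2).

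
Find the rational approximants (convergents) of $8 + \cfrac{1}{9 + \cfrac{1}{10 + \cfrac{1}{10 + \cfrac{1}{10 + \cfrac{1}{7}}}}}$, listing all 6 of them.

8/1, 73/9, 738/91, 7453/919, 75268/9281, 534329/65886

Using the convergent recurrence p_i = a_i*p_{i-1} + p_{i-2}, q_i = a_i*q_{i-1} + q_{i-2} with p_{-2}=0, p_{-1}=1, q_{-2}=1, q_{-1}=0:
  i=0: a_0=8, p_0 = 8*1 + 0 = 8, q_0 = 8*0 + 1 = 1.
  i=1: a_1=9, p_1 = 9*8 + 1 = 73, q_1 = 9*1 + 0 = 9.
  i=2: a_2=10, p_2 = 10*73 + 8 = 738, q_2 = 10*9 + 1 = 91.
  i=3: a_3=10, p_3 = 10*738 + 73 = 7453, q_3 = 10*91 + 9 = 919.
  i=4: a_4=10, p_4 = 10*7453 + 738 = 75268, q_4 = 10*919 + 91 = 9281.
  i=5: a_5=7, p_5 = 7*75268 + 7453 = 534329, q_5 = 7*9281 + 919 = 65886.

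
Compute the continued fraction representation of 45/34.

[1; 3, 11]

Run the Euclidean algorithm on 45 and 34; the successive quotients are the partial quotients a_0, a_1, ... (each step inverts the fractional part left over by the previous one):
  45 = 1*34 + 11, so a_0 = 1.
  34 = 3*11 + 1, so a_1 = 3.
  11 = 11*1 + 0, so a_2 = 11.
The remainder reaches 0 after 3 divisions, so the expansion has 3 partial quotients, read off in order.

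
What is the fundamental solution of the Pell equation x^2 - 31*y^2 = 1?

(x, y) = (1520, 273)

First expand sqrt(31) as a continued fraction. With x_i = (sqrt(31) + m_i)/d_i and (m_0, d_0) = (0, 1): a_0 = floor(sqrt(31)) = 5, since 5^2 = 25 <= 31 < 36 = 6^2.
Iterate m_{i+1} = d_i*a_i - m_i, d_{i+1} = (31 - m_{i+1}^2)/d_i, a_{i+1} = floor((a_0 + m_{i+1})/d_{i+1}):
  m_1 = 1*5 - 0 = 5, d_1 = (31 - 5^2)/1 = 6/1 = 6, a_1 = floor((5 + 5)/6) = 1.
  m_2 = 6*1 - 5 = 1, d_2 = (31 - 1^2)/6 = 30/6 = 5, a_2 = floor((5 + 1)/5) = 1.
  m_3 = 5*1 - 1 = 4, d_3 = (31 - 4^2)/5 = 15/5 = 3, a_3 = floor((5 + 4)/3) = 3.
  m_4 = 3*3 - 4 = 5, d_4 = (31 - 5^2)/3 = 6/3 = 2, a_4 = floor((5 + 5)/2) = 5.
  m_5 = 2*5 - 5 = 5, d_5 = (31 - 5^2)/2 = 6/2 = 3, a_5 = floor((5 + 5)/3) = 3.
  m_6 = 3*3 - 5 = 4, d_6 = (31 - 4^2)/3 = 15/3 = 5, a_6 = floor((5 + 4)/5) = 1.
  m_7 = 5*1 - 4 = 1, d_7 = (31 - 1^2)/5 = 30/5 = 6, a_7 = floor((5 + 1)/6) = 1.
  m_8 = 6*1 - 1 = 5, d_8 = (31 - 5^2)/6 = 6/6 = 1, a_8 = floor((5 + 5)/1) = 10.
  m_9 = 1*10 - 5 = 5, d_9 = (31 - 5^2)/1 = 6/1 = 6: (m_9, d_9) = (m_1, d_1) = (5, 6), so from here the quotients repeat a_1, ..., a_8; the period length is 8.
So sqrt(31) = [5; (1, 1, 3, 5, 3, 1, 1, 10)] with period length k = 8.
k is even, so the fundamental solution of x^2 - 31y^2 = 1 is (p_{k-1}, q_{k-1}) = (p_7, q_7); compute convergents through index 7.
Convergents (p_i = a_i*p_{i-1} + p_{i-2}, q_i = a_i*q_{i-1} + q_{i-2} with p_{-2}=0, p_{-1}=1, q_{-2}=1, q_{-1}=0):
  i=0: a_0=5, p_0 = 5*1 + 0 = 5, q_0 = 5*0 + 1 = 1.
  i=1: a_1=1, p_1 = 1*5 + 1 = 6, q_1 = 1*1 + 0 = 1.
  i=2: a_2=1, p_2 = 1*6 + 5 = 11, q_2 = 1*1 + 1 = 2.
  i=3: a_3=3, p_3 = 3*11 + 6 = 39, q_3 = 3*2 + 1 = 7.
  i=4: a_4=5, p_4 = 5*39 + 11 = 206, q_4 = 5*7 + 2 = 37.
  i=5: a_5=3, p_5 = 3*206 + 39 = 657, q_5 = 3*37 + 7 = 118.
  i=6: a_6=1, p_6 = 1*657 + 206 = 863, q_6 = 1*118 + 37 = 155.
  i=7: a_7=1, p_7 = 1*863 + 657 = 1520, q_7 = 1*155 + 118 = 273.
Check: 1520^2 - 31*273^2 = 2310400 - 2310399 = 1, so (x, y) = (1520, 273) solves the equation, and by the theorem it is the least positive solution.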